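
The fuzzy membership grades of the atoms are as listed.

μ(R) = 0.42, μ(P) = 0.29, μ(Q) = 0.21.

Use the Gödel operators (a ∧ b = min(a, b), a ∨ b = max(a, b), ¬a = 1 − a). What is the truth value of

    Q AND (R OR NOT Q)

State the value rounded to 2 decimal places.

0.21

NOT Q = 1 − 0.21 = 0.79
R OR NOT Q = max(a, b) on (0.42, 0.79) = 0.79
Q AND (R OR NOT Q) = min(a, b) on (0.21, 0.79) = 0.21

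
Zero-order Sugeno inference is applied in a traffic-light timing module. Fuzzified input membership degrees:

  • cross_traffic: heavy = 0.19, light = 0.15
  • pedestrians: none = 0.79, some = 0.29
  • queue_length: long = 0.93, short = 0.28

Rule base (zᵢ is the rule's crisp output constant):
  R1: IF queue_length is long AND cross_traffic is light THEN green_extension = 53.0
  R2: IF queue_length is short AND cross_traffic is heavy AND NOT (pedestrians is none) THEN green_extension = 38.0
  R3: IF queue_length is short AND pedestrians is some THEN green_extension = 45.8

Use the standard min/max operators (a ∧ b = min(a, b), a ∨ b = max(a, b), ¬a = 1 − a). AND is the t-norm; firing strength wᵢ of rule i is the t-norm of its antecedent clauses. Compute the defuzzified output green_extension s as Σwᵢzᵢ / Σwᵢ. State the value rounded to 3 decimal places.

R1 (z=53.0): long=0.93, light=0.15; AND[min(a, b)] → w = 0.15
R2 (z=38.0): short=0.28, heavy=0.19, ¬none=1−0.79=0.21; AND[min(a, b)] → w = 0.19
R3 (z=45.8): short=0.28, some=0.29; AND[min(a, b)] → w = 0.28
Weighted average = (0.15·53.0 + 0.19·38.0 + 0.28·45.8) / (0.15 + 0.19 + 0.28)
  = 27.9940 / 0.6200 = 45.152

45.152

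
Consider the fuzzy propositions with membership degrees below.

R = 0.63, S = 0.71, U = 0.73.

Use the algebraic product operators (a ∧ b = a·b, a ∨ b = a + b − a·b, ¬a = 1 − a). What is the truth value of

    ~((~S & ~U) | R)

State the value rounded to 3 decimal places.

~S = 1 − 0.7100 = 0.2900
~U = 1 − 0.7300 = 0.2700
~S & ~U = a·b on (0.2900, 0.2700) = 0.0783
(~S & ~U) | R = a + b − a·b on (0.0783, 0.6300) = 0.6590
~((~S & ~U) | R) = 1 − 0.6590 = 0.3410

0.341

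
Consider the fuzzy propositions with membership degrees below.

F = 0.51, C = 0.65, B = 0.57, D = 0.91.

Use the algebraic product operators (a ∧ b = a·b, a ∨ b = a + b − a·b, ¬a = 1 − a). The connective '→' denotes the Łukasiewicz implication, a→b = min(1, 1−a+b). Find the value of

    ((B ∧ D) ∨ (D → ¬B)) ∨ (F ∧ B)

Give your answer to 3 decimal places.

0.836

B ∧ D = a·b on (0.5700, 0.9100) = 0.5187
¬B = 1 − 0.5700 = 0.4300
D → ¬B  [Łukasiewicz: min(1, 1−a+b)] with a=0.9100, b=0.4300 → 0.5200
(B ∧ D) ∨ (D → ¬B) = a + b − a·b on (0.5187, 0.5200) = 0.7690
F ∧ B = a·b on (0.5100, 0.5700) = 0.2907
((B ∧ D) ∨ (D → ¬B)) ∨ (F ∧ B) = a + b − a·b on (0.7690, 0.2907) = 0.8361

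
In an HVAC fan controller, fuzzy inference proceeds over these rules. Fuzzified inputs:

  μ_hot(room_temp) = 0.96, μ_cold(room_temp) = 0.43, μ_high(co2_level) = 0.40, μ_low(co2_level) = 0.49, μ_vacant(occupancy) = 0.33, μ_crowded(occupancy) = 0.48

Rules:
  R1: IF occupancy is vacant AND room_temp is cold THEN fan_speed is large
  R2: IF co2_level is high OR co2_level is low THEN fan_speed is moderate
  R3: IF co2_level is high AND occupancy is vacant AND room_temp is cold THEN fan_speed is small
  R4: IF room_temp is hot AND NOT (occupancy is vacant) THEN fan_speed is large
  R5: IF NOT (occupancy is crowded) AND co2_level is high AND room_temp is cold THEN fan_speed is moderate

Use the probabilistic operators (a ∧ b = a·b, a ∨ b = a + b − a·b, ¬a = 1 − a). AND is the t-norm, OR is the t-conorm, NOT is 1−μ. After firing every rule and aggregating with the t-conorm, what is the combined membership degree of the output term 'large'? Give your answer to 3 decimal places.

0.694

R1: vacant=0.33, cold=0.43; AND[a·b] → w = 0.1419
R2: high=0.40, low=0.49; OR[a + b − a·b] → w = 0.6940
R3: high=0.40, vacant=0.33, cold=0.43; AND[a·b] → w = 0.0568
R4: hot=0.96, ¬vacant=1−0.33=0.67; AND[a·b] → w = 0.6432
R5: ¬crowded=1−0.48=0.52, high=0.40, cold=0.43; AND[a·b] → w = 0.0894
Rules with consequent 'large': {R1, R4} → strengths 0.1419, 0.6432
Aggregate via t-conorm [a + b − a·b]: 0.6938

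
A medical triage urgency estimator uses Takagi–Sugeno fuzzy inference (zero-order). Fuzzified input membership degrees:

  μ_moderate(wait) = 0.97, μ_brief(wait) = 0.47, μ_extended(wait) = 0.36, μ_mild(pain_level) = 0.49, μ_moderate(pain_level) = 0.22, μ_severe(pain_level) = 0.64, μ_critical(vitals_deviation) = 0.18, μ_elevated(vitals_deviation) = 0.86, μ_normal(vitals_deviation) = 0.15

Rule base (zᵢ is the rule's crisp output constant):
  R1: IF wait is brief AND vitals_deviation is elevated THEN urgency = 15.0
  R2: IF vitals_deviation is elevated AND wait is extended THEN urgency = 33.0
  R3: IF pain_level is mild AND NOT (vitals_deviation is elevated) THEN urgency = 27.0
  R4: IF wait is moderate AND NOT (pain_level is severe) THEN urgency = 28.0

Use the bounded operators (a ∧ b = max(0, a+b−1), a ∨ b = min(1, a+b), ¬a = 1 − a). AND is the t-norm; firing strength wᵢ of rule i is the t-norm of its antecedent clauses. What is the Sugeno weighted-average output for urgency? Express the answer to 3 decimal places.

24.375

R1 (z=15.0): brief=0.47, elevated=0.86; AND[max(0, a+b−1)] → w = 0.33
R2 (z=33.0): elevated=0.86, extended=0.36; AND[max(0, a+b−1)] → w = 0.22
R3 (z=27.0): mild=0.49, ¬elevated=1−0.86=0.14; AND[max(0, a+b−1)] → w = 0.00
R4 (z=28.0): moderate=0.97, ¬severe=1−0.64=0.36; AND[max(0, a+b−1)] → w = 0.33
Weighted average = (0.33·15.0 + 0.22·33.0 + 0.00·27.0 + 0.33·28.0) / (0.33 + 0.22 + 0.00 + 0.33)
  = 21.4500 / 0.8800 = 24.375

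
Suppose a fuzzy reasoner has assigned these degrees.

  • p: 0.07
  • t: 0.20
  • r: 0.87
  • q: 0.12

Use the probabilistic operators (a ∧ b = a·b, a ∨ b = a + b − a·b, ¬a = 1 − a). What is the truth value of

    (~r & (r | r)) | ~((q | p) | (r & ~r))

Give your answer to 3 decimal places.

0.761

~r = 1 − 0.8700 = 0.1300
r | r = a + b − a·b on (0.8700, 0.8700) = 0.9831
~r & (r | r) = a·b on (0.1300, 0.9831) = 0.1278
q | p = a + b − a·b on (0.1200, 0.0700) = 0.1816
~r = 1 − 0.8700 = 0.1300
r & ~r = a·b on (0.8700, 0.1300) = 0.1131
(q | p) | (r & ~r) = a + b − a·b on (0.1816, 0.1131) = 0.2742
~((q | p) | (r & ~r)) = 1 − 0.2742 = 0.7258
(~r & (r | r)) | ~((q | p) | (r & ~r)) = a + b − a·b on (0.1278, 0.7258) = 0.7609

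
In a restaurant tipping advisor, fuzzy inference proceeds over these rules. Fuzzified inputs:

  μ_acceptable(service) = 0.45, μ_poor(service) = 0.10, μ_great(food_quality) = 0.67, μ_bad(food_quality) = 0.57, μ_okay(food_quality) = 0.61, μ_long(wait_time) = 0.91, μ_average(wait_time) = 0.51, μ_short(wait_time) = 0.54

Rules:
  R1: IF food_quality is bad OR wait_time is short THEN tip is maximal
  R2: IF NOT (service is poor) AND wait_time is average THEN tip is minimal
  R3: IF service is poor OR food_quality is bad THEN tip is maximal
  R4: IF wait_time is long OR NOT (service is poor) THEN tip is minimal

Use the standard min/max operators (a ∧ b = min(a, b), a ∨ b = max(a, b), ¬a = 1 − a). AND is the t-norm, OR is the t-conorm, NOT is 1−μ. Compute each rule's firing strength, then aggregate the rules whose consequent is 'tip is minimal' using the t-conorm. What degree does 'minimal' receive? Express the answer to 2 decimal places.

0.91

R1: bad=0.57, short=0.54; OR[max(a, b)] → w = 0.57
R2: ¬poor=1−0.10=0.90, average=0.51; AND[min(a, b)] → w = 0.51
R3: poor=0.10, bad=0.57; OR[max(a, b)] → w = 0.57
R4: long=0.91, ¬poor=1−0.10=0.90; OR[max(a, b)] → w = 0.91
Rules with consequent 'minimal': {R2, R4} → strengths 0.51, 0.91
Aggregate via t-conorm [max(a, b)]: 0.91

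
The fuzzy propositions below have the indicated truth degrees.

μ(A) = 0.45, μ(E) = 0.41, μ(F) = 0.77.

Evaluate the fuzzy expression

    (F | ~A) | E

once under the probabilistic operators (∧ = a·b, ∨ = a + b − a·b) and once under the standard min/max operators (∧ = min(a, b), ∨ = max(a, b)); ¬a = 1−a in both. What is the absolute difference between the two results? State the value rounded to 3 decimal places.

Under probabilistic:
  ~A = 1 − 0.4500 = 0.5500
  F | ~A = a + b − a·b on (0.7700, 0.5500) = 0.8965
  (F | ~A) | E = a + b − a·b on (0.8965, 0.4100) = 0.9389
  → value = 0.9389
Under standard min/max:
  ~A = 1 − 0.45 = 0.55
  F | ~A = max(a, b) on (0.77, 0.55) = 0.77
  (F | ~A) | E = max(a, b) on (0.77, 0.41) = 0.77
  → value = 0.7700
|0.9389 − 0.7700| = 0.169

0.169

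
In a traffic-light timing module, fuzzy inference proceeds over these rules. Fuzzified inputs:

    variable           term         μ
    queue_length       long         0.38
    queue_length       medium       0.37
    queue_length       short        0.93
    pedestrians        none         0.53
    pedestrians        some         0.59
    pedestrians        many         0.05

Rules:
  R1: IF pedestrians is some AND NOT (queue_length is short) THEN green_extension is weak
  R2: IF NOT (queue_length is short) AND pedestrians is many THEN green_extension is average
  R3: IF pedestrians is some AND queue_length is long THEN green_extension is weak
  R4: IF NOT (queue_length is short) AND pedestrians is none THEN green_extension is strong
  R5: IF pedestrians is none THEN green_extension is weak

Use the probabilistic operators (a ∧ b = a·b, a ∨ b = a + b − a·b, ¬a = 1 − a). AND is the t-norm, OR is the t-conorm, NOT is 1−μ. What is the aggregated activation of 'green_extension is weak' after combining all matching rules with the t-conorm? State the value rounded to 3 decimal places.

R1: some=0.59, ¬short=1−0.93=0.07; AND[a·b] → w = 0.0413
R2: ¬short=1−0.93=0.07, many=0.05; AND[a·b] → w = 0.0035
R3: some=0.59, long=0.38; AND[a·b] → w = 0.2242
R4: ¬short=1−0.93=0.07, none=0.53; AND[a·b] → w = 0.0371
R5: none=0.53 → w = 0.5300
Rules with consequent 'weak': {R1, R3, R5} → strengths 0.0413, 0.2242, 0.5300
Aggregate via t-conorm [a + b − a·b]: 0.6504

0.650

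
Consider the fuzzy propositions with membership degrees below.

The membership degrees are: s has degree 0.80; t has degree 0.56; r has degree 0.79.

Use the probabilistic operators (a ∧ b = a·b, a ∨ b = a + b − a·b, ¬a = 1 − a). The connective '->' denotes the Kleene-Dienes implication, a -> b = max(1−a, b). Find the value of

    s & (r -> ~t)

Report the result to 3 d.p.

0.352

~t = 1 − 0.5600 = 0.4400
r -> ~t  [Kleene-Dienes: max(1−a, b)] with a=0.7900, b=0.4400 → 0.4400
s & (r -> ~t) = a·b on (0.8000, 0.4400) = 0.3520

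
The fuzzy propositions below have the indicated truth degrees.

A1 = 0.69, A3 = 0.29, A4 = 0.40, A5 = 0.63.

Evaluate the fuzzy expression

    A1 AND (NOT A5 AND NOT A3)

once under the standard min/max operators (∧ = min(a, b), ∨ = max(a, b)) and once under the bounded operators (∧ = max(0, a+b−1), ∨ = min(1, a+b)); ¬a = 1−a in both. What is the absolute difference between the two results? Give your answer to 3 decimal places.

0.370

Under standard min/max:
  NOT A5 = 1 − 0.63 = 0.37
  NOT A3 = 1 − 0.29 = 0.71
  NOT A5 AND NOT A3 = min(a, b) on (0.37, 0.71) = 0.37
  A1 AND (NOT A5 AND NOT A3) = min(a, b) on (0.69, 0.37) = 0.37
  → value = 0.3700
Under bounded:
  NOT A5 = 1 − 0.63 = 0.37
  NOT A3 = 1 − 0.29 = 0.71
  NOT A5 AND NOT A3 = max(0, a+b−1) on (0.37, 0.71) = 0.08
  A1 AND (NOT A5 AND NOT A3) = max(0, a+b−1) on (0.69, 0.08) = 0.00
  → value = 0.0000
|0.3700 − 0.0000| = 0.370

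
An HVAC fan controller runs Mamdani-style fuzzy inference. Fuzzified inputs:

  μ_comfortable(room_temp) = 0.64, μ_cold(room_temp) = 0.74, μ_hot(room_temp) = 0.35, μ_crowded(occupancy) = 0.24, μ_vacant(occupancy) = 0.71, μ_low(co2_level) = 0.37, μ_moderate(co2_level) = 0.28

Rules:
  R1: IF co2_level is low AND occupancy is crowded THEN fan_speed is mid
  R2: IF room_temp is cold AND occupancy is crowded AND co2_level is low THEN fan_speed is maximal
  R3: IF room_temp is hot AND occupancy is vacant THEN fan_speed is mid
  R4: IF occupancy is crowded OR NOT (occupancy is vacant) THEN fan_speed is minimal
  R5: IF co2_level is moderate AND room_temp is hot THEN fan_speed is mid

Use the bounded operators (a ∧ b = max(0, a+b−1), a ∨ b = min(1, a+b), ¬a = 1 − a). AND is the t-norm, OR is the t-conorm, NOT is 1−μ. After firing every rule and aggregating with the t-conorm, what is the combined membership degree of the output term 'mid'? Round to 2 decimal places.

0.06

R1: low=0.37, crowded=0.24; AND[max(0, a+b−1)] → w = 0.00
R2: cold=0.74, crowded=0.24, low=0.37; AND[max(0, a+b−1)] → w = 0.00
R3: hot=0.35, vacant=0.71; AND[max(0, a+b−1)] → w = 0.06
R4: crowded=0.24, ¬vacant=1−0.71=0.29; OR[min(1, a+b)] → w = 0.53
R5: moderate=0.28, hot=0.35; AND[max(0, a+b−1)] → w = 0.00
Rules with consequent 'mid': {R1, R3, R5} → strengths 0.00, 0.06, 0.00
Aggregate via t-conorm [min(1, a+b)]: 0.06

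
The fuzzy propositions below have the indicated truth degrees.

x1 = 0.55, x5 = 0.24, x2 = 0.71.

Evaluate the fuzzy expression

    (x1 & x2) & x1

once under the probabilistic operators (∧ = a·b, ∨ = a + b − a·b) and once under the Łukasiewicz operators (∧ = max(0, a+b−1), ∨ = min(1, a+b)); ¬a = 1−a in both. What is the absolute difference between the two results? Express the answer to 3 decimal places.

Under probabilistic:
  x1 & x2 = a·b on (0.5500, 0.7100) = 0.3905
  (x1 & x2) & x1 = a·b on (0.3905, 0.5500) = 0.2148
  → value = 0.2148
Under Łukasiewicz:
  x1 & x2 = max(0, a+b−1) on (0.55, 0.71) = 0.26
  (x1 & x2) & x1 = max(0, a+b−1) on (0.26, 0.55) = 0.00
  → value = 0.0000
|0.2148 − 0.0000| = 0.215

0.215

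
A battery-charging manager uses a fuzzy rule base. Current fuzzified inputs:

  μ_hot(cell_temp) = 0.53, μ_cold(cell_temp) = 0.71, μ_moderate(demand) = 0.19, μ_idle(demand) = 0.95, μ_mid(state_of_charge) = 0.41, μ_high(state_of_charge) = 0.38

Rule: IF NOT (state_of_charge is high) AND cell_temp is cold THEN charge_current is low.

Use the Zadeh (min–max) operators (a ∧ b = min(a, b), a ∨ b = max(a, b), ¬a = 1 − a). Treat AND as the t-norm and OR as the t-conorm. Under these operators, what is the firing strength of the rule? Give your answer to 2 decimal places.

firing strength: ¬high=1−0.38=0.62, cold=0.71; AND[min(a, b)] → w = 0.62

0.62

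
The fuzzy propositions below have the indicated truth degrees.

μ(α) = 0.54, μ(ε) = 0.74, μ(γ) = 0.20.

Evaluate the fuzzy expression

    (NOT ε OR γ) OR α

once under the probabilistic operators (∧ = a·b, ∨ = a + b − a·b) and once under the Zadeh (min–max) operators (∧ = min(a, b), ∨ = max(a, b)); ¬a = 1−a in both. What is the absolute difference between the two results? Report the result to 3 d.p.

Under probabilistic:
  NOT ε = 1 − 0.7400 = 0.2600
  NOT ε OR γ = a + b − a·b on (0.2600, 0.2000) = 0.4080
  (NOT ε OR γ) OR α = a + b − a·b on (0.4080, 0.5400) = 0.7277
  → value = 0.7277
Under Zadeh (min–max):
  NOT ε = 1 − 0.74 = 0.26
  NOT ε OR γ = max(a, b) on (0.26, 0.20) = 0.26
  (NOT ε OR γ) OR α = max(a, b) on (0.26, 0.54) = 0.54
  → value = 0.5400
|0.7277 − 0.5400| = 0.188

0.188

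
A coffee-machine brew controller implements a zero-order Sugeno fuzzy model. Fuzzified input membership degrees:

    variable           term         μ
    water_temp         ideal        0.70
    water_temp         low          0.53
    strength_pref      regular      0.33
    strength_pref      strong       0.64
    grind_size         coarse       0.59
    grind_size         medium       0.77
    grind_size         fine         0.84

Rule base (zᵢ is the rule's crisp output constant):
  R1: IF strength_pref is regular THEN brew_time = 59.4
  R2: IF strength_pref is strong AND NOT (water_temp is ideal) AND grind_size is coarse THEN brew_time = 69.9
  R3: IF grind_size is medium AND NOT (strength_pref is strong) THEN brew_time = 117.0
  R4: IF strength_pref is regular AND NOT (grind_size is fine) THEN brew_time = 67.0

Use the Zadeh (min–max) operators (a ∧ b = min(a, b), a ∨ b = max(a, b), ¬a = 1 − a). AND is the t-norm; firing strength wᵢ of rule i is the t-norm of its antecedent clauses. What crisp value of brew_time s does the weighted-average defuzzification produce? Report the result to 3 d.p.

81.228

R1 (z=59.4): regular=0.33 → w = 0.33
R2 (z=69.9): strong=0.64, ¬ideal=1−0.70=0.30, coarse=0.59; AND[min(a, b)] → w = 0.30
R3 (z=117.0): medium=0.77, ¬strong=1−0.64=0.36; AND[min(a, b)] → w = 0.36
R4 (z=67.0): regular=0.33, ¬fine=1−0.84=0.16; AND[min(a, b)] → w = 0.16
Weighted average = (0.33·59.4 + 0.30·69.9 + 0.36·117.0 + 0.16·67.0) / (0.33 + 0.30 + 0.36 + 0.16)
  = 93.4120 / 1.1500 = 81.228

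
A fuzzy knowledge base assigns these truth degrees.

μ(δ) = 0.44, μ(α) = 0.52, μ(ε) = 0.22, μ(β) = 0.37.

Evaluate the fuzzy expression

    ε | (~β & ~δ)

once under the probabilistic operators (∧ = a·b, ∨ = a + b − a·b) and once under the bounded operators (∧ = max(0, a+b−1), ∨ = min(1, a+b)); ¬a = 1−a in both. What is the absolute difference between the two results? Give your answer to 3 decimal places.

Under probabilistic:
  ~β = 1 − 0.3700 = 0.6300
  ~δ = 1 − 0.4400 = 0.5600
  ~β & ~δ = a·b on (0.6300, 0.5600) = 0.3528
  ε | (~β & ~δ) = a + b − a·b on (0.2200, 0.3528) = 0.4952
  → value = 0.4952
Under bounded:
  ~β = 1 − 0.37 = 0.63
  ~δ = 1 − 0.44 = 0.56
  ~β & ~δ = max(0, a+b−1) on (0.63, 0.56) = 0.19
  ε | (~β & ~δ) = min(1, a+b) on (0.22, 0.19) = 0.41
  → value = 0.4100
|0.4952 − 0.4100| = 0.085

0.085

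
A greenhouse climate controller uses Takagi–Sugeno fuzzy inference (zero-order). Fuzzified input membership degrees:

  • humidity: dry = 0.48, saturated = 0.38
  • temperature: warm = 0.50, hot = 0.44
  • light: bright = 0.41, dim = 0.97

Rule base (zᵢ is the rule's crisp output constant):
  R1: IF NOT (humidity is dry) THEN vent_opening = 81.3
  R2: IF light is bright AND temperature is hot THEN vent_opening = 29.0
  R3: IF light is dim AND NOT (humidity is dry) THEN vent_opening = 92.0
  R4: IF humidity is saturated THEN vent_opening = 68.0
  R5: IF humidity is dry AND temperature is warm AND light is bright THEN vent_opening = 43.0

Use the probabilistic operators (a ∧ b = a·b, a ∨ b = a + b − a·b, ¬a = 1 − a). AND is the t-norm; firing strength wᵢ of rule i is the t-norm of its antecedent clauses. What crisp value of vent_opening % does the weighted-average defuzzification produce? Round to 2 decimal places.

R1 (z=81.3): ¬dry=1−0.48=0.52 → w = 0.5200
R2 (z=29.0): bright=0.41, hot=0.44; AND[a·b] → w = 0.1804
R3 (z=92.0): dim=0.97, ¬dry=1−0.48=0.52; AND[a·b] → w = 0.5044
R4 (z=68.0): saturated=0.38 → w = 0.3800
R5 (z=43.0): dry=0.48, warm=0.50, bright=0.41; AND[a·b] → w = 0.0984
Weighted average = (0.5200·81.3 + 0.1804·29.0 + 0.5044·92.0 + 0.3800·68.0 + 0.0984·43.0) / (0.5200 + 0.1804 + 0.5044 + 0.3800 + 0.0984)
  = 123.9836 / 1.6832 = 73.66

73.66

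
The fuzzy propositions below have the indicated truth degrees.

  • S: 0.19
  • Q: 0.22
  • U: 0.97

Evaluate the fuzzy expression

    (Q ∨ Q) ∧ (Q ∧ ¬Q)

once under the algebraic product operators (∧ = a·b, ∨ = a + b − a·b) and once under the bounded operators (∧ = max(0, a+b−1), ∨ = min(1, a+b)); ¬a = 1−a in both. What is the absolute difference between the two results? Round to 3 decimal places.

Under algebraic product:
  Q ∨ Q = a + b − a·b on (0.2200, 0.2200) = 0.3916
  ¬Q = 1 − 0.2200 = 0.7800
  Q ∧ ¬Q = a·b on (0.2200, 0.7800) = 0.1716
  (Q ∨ Q) ∧ (Q ∧ ¬Q) = a·b on (0.3916, 0.1716) = 0.0672
  → value = 0.0672
Under bounded:
  Q ∨ Q = min(1, a+b) on (0.22, 0.22) = 0.44
  ¬Q = 1 − 0.22 = 0.78
  Q ∧ ¬Q = max(0, a+b−1) on (0.22, 0.78) = 0.00
  (Q ∨ Q) ∧ (Q ∧ ¬Q) = max(0, a+b−1) on (0.44, 0.00) = 0.00
  → value = 0.0000
|0.0672 − 0.0000| = 0.067

0.067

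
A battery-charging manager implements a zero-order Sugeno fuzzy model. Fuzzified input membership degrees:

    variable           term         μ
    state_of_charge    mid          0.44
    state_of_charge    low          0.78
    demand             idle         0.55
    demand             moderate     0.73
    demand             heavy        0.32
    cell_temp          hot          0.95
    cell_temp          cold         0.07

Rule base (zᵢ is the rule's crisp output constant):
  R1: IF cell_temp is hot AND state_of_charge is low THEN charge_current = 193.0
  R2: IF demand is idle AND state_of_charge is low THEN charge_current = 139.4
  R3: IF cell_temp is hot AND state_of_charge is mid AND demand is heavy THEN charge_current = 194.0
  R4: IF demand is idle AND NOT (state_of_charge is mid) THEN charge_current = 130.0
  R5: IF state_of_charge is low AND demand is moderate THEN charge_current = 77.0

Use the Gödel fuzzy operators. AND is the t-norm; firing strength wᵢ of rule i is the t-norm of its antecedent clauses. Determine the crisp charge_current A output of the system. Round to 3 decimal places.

142.321

R1 (z=193.0): hot=0.95, low=0.78; AND[min(a, b)] → w = 0.78
R2 (z=139.4): idle=0.55, low=0.78; AND[min(a, b)] → w = 0.55
R3 (z=194.0): hot=0.95, mid=0.44, heavy=0.32; AND[min(a, b)] → w = 0.32
R4 (z=130.0): idle=0.55, ¬mid=1−0.44=0.56; AND[min(a, b)] → w = 0.55
R5 (z=77.0): low=0.78, moderate=0.73; AND[min(a, b)] → w = 0.73
Weighted average = (0.78·193.0 + 0.55·139.4 + 0.32·194.0 + 0.55·130.0 + 0.73·77.0) / (0.78 + 0.55 + 0.32 + 0.55 + 0.73)
  = 417.0000 / 2.9300 = 142.321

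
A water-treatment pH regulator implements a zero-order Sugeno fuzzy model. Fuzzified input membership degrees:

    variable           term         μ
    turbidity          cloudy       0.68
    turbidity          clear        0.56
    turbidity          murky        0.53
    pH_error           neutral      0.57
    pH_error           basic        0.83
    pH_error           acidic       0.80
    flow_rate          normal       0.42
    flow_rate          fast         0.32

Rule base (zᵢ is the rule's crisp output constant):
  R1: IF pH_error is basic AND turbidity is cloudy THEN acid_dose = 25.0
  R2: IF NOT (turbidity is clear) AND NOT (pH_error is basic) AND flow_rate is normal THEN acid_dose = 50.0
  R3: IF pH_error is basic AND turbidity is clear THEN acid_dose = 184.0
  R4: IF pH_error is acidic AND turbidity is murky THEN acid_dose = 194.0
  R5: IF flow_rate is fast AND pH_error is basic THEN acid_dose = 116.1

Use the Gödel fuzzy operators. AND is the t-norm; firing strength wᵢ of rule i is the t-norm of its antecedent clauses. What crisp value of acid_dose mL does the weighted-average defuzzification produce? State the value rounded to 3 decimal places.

118.811

R1 (z=25.0): basic=0.83, cloudy=0.68; AND[min(a, b)] → w = 0.68
R2 (z=50.0): ¬clear=1−0.56=0.44, ¬basic=1−0.83=0.17, normal=0.42; AND[min(a, b)] → w = 0.17
R3 (z=184.0): basic=0.83, clear=0.56; AND[min(a, b)] → w = 0.56
R4 (z=194.0): acidic=0.80, murky=0.53; AND[min(a, b)] → w = 0.53
R5 (z=116.1): fast=0.32, basic=0.83; AND[min(a, b)] → w = 0.32
Weighted average = (0.68·25.0 + 0.17·50.0 + 0.56·184.0 + 0.53·194.0 + 0.32·116.1) / (0.68 + 0.17 + 0.56 + 0.53 + 0.32)
  = 268.5120 / 2.2600 = 118.811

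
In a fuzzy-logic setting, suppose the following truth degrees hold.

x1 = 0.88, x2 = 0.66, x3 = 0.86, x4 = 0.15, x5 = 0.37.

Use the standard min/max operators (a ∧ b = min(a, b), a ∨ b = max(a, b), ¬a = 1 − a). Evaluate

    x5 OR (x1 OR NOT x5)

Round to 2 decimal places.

NOT x5 = 1 − 0.37 = 0.63
x1 OR NOT x5 = max(a, b) on (0.88, 0.63) = 0.88
x5 OR (x1 OR NOT x5) = max(a, b) on (0.37, 0.88) = 0.88

0.88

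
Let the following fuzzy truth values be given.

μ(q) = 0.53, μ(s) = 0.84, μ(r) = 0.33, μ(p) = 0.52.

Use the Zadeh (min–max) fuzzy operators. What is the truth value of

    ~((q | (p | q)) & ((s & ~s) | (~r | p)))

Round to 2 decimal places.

p | q = max(a, b) on (0.52, 0.53) = 0.53
q | (p | q) = max(a, b) on (0.53, 0.53) = 0.53
~s = 1 − 0.84 = 0.16
s & ~s = min(a, b) on (0.84, 0.16) = 0.16
~r = 1 − 0.33 = 0.67
~r | p = max(a, b) on (0.67, 0.52) = 0.67
(s & ~s) | (~r | p) = max(a, b) on (0.16, 0.67) = 0.67
(q | (p | q)) & ((s & ~s) | (~r | p)) = min(a, b) on (0.53, 0.67) = 0.53
~((q | (p | q)) & ((s & ~s) | (~r | p))) = 1 − 0.53 = 0.47

0.47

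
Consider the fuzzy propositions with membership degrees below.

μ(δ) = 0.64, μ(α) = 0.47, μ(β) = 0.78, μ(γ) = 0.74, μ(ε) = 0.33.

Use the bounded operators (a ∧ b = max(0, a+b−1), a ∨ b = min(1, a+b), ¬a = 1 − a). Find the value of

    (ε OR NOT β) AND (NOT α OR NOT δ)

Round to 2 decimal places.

NOT β = 1 − 0.78 = 0.22
ε OR NOT β = min(1, a+b) on (0.33, 0.22) = 0.55
NOT α = 1 − 0.47 = 0.53
NOT δ = 1 − 0.64 = 0.36
NOT α OR NOT δ = min(1, a+b) on (0.53, 0.36) = 0.89
(ε OR NOT β) AND (NOT α OR NOT δ) = max(0, a+b−1) on (0.55, 0.89) = 0.44

0.44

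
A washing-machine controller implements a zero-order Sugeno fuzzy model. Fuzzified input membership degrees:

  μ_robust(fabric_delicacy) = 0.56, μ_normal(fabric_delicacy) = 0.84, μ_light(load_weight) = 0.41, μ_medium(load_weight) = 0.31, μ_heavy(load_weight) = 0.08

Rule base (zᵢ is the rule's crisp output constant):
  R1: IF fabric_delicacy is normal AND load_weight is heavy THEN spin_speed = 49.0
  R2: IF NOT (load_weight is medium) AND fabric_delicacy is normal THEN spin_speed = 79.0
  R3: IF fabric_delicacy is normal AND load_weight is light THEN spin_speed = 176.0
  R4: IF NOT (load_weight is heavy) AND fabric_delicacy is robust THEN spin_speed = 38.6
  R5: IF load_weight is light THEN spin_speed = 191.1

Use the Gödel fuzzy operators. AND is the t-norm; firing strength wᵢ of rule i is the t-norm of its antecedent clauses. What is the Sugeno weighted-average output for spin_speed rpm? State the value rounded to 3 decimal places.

R1 (z=49.0): normal=0.84, heavy=0.08; AND[min(a, b)] → w = 0.08
R2 (z=79.0): ¬medium=1−0.31=0.69, normal=0.84; AND[min(a, b)] → w = 0.69
R3 (z=176.0): normal=0.84, light=0.41; AND[min(a, b)] → w = 0.41
R4 (z=38.6): ¬heavy=1−0.08=0.92, robust=0.56; AND[min(a, b)] → w = 0.56
R5 (z=191.1): light=0.41 → w = 0.41
Weighted average = (0.08·49.0 + 0.69·79.0 + 0.41·176.0 + 0.56·38.6 + 0.41·191.1) / (0.08 + 0.69 + 0.41 + 0.56 + 0.41)
  = 230.5570 / 2.1500 = 107.236

107.236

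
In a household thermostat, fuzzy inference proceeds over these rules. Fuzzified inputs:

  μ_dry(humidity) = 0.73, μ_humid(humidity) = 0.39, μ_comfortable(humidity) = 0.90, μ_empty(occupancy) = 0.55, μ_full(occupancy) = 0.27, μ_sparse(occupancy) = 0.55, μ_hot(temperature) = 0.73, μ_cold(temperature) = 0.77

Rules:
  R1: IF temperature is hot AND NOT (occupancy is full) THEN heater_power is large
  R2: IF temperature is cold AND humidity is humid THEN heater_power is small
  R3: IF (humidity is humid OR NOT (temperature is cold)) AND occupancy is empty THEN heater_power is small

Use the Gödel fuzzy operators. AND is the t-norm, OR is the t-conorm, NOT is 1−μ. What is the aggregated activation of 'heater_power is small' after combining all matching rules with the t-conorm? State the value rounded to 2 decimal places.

R1: hot=0.73, ¬full=1−0.27=0.73; AND[min(a, b)] → w = 0.73
R2: cold=0.77, humid=0.39; AND[min(a, b)] → w = 0.39
R3: (humid=0.39 OR ¬cold=1−0.77=0.23) = 0.39; AND[min(a, b)] with empty=0.55 → w = 0.39
Rules with consequent 'small': {R2, R3} → strengths 0.39, 0.39
Aggregate via t-conorm [max(a, b)]: 0.39

0.39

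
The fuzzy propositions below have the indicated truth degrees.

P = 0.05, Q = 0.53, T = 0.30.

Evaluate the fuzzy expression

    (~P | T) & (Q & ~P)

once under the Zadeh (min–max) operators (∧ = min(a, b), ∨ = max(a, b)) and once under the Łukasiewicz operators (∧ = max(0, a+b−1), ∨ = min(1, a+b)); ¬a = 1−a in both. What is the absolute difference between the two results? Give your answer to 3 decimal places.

Under Zadeh (min–max):
  ~P = 1 − 0.05 = 0.95
  ~P | T = max(a, b) on (0.95, 0.30) = 0.95
  ~P = 1 − 0.05 = 0.95
  Q & ~P = min(a, b) on (0.53, 0.95) = 0.53
  (~P | T) & (Q & ~P) = min(a, b) on (0.95, 0.53) = 0.53
  → value = 0.5300
Under Łukasiewicz:
  ~P = 1 − 0.05 = 0.95
  ~P | T = min(1, a+b) on (0.95, 0.30) = 1.00
  ~P = 1 − 0.05 = 0.95
  Q & ~P = max(0, a+b−1) on (0.53, 0.95) = 0.48
  (~P | T) & (Q & ~P) = max(0, a+b−1) on (1.00, 0.48) = 0.48
  → value = 0.4800
|0.5300 − 0.4800| = 0.050

0.050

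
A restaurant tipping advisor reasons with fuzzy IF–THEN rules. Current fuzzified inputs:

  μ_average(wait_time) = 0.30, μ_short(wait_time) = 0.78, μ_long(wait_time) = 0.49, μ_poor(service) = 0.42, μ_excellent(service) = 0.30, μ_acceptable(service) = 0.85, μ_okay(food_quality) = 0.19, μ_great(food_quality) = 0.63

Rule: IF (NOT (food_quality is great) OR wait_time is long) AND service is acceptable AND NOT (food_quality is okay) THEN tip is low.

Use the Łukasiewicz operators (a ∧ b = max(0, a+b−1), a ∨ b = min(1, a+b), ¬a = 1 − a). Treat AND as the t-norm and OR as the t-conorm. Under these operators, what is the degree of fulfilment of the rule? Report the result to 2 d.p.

0.52

firing strength: (¬great=1−0.63=0.37 OR long=0.49) = 0.86; AND[max(0, a+b−1)] with acceptable=0.85, ¬okay=1−0.19=0.81 → w = 0.52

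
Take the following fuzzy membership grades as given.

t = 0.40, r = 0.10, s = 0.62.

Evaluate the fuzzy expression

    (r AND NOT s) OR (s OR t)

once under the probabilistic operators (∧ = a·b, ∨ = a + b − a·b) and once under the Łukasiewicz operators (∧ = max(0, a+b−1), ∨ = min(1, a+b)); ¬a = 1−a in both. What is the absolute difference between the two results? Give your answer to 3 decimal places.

0.219

Under probabilistic:
  NOT s = 1 − 0.6200 = 0.3800
  r AND NOT s = a·b on (0.1000, 0.3800) = 0.0380
  s OR t = a + b − a·b on (0.6200, 0.4000) = 0.7720
  (r AND NOT s) OR (s OR t) = a + b − a·b on (0.0380, 0.7720) = 0.7807
  → value = 0.7807
Under Łukasiewicz:
  NOT s = 1 − 0.62 = 0.38
  r AND NOT s = max(0, a+b−1) on (0.10, 0.38) = 0.00
  s OR t = min(1, a+b) on (0.62, 0.40) = 1.00
  (r AND NOT s) OR (s OR t) = min(1, a+b) on (0.00, 1.00) = 1.00
  → value = 1.0000
|0.7807 − 1.0000| = 0.219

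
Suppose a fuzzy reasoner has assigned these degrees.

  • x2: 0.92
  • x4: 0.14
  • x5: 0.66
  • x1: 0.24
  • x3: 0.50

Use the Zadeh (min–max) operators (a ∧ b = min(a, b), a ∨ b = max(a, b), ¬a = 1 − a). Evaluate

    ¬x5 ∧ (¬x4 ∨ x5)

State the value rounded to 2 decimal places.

¬x5 = 1 − 0.66 = 0.34
¬x4 = 1 − 0.14 = 0.86
¬x4 ∨ x5 = max(a, b) on (0.86, 0.66) = 0.86
¬x5 ∧ (¬x4 ∨ x5) = min(a, b) on (0.34, 0.86) = 0.34

0.34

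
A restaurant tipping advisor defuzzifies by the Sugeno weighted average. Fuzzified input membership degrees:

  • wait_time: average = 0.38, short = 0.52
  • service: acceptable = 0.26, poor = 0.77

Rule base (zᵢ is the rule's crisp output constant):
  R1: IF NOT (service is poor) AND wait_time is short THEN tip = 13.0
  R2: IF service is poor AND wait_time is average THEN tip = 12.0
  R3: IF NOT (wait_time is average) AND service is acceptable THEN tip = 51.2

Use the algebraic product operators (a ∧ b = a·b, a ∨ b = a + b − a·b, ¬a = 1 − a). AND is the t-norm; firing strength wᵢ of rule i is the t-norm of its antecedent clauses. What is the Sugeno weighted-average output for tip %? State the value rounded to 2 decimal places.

R1 (z=13.0): ¬poor=1−0.77=0.23, short=0.52; AND[a·b] → w = 0.1196
R2 (z=12.0): poor=0.77, average=0.38; AND[a·b] → w = 0.2926
R3 (z=51.2): ¬average=1−0.38=0.62, acceptable=0.26; AND[a·b] → w = 0.1612
Weighted average = (0.1196·13.0 + 0.2926·12.0 + 0.1612·51.2) / (0.1196 + 0.2926 + 0.1612)
  = 13.3194 / 0.5734 = 23.23

23.23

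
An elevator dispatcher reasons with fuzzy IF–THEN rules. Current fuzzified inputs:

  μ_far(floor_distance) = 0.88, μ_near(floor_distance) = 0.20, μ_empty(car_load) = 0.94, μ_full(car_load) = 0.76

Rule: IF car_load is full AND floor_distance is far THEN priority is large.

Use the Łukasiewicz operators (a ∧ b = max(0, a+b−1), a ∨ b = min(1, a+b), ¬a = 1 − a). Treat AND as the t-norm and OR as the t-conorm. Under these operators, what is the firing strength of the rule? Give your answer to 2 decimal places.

firing strength: full=0.76, far=0.88; AND[max(0, a+b−1)] → w = 0.64

0.64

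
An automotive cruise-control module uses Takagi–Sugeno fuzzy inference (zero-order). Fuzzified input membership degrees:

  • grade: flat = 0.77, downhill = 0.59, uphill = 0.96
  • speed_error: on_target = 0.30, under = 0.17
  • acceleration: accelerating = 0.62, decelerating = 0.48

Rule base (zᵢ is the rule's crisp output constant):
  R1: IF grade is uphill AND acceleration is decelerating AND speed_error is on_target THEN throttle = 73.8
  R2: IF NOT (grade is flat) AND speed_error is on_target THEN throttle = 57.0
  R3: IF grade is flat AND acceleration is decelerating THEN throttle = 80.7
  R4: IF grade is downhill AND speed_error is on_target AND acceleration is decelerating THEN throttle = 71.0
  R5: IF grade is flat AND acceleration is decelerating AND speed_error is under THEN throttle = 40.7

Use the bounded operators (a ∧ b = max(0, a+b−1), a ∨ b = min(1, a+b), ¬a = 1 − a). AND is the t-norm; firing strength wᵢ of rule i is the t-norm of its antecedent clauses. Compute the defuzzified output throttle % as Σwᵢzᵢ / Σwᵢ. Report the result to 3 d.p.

80.700

R1 (z=73.8): uphill=0.96, decelerating=0.48, on_target=0.30; AND[max(0, a+b−1)] → w = 0.00
R2 (z=57.0): ¬flat=1−0.77=0.23, on_target=0.30; AND[max(0, a+b−1)] → w = 0.00
R3 (z=80.7): flat=0.77, decelerating=0.48; AND[max(0, a+b−1)] → w = 0.25
R4 (z=71.0): downhill=0.59, on_target=0.30, decelerating=0.48; AND[max(0, a+b−1)] → w = 0.00
R5 (z=40.7): flat=0.77, decelerating=0.48, under=0.17; AND[max(0, a+b−1)] → w = 0.00
Weighted average = (0.00·73.8 + 0.00·57.0 + 0.25·80.7 + 0.00·71.0 + 0.00·40.7) / (0.00 + 0.00 + 0.25 + 0.00 + 0.00)
  = 20.1750 / 0.2500 = 80.700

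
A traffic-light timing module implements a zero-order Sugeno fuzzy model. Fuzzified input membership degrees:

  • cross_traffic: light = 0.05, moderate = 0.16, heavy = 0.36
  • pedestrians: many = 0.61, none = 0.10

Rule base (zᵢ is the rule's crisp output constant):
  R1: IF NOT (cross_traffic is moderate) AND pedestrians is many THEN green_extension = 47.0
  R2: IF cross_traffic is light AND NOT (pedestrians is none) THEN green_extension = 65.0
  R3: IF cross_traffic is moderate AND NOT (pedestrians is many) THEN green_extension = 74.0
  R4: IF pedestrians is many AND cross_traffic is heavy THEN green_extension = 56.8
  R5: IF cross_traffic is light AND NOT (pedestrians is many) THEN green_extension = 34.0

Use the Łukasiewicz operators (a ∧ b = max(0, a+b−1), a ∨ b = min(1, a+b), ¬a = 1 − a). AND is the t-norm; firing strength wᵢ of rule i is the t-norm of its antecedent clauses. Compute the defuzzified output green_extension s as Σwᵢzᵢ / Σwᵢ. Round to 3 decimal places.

R1 (z=47.0): ¬moderate=1−0.16=0.84, many=0.61; AND[max(0, a+b−1)] → w = 0.45
R2 (z=65.0): light=0.05, ¬none=1−0.10=0.90; AND[max(0, a+b−1)] → w = 0.00
R3 (z=74.0): moderate=0.16, ¬many=1−0.61=0.39; AND[max(0, a+b−1)] → w = 0.00
R4 (z=56.8): many=0.61, heavy=0.36; AND[max(0, a+b−1)] → w = 0.00
R5 (z=34.0): light=0.05, ¬many=1−0.61=0.39; AND[max(0, a+b−1)] → w = 0.00
Weighted average = (0.45·47.0 + 0.00·65.0 + 0.00·74.0 + 0.00·56.8 + 0.00·34.0) / (0.45 + 0.00 + 0.00 + 0.00 + 0.00)
  = 21.1500 / 0.4500 = 47.000

47.000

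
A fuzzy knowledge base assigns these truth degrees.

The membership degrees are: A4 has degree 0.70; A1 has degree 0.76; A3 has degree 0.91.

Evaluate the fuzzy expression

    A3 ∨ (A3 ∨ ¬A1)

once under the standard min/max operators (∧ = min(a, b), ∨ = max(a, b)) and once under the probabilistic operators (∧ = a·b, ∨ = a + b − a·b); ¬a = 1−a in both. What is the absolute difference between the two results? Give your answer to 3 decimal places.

0.084

Under standard min/max:
  ¬A1 = 1 − 0.76 = 0.24
  A3 ∨ ¬A1 = max(a, b) on (0.91, 0.24) = 0.91
  A3 ∨ (A3 ∨ ¬A1) = max(a, b) on (0.91, 0.91) = 0.91
  → value = 0.9100
Under probabilistic:
  ¬A1 = 1 − 0.7600 = 0.2400
  A3 ∨ ¬A1 = a + b − a·b on (0.9100, 0.2400) = 0.9316
  A3 ∨ (A3 ∨ ¬A1) = a + b − a·b on (0.9100, 0.9316) = 0.9938
  → value = 0.9938
|0.9100 − 0.9938| = 0.084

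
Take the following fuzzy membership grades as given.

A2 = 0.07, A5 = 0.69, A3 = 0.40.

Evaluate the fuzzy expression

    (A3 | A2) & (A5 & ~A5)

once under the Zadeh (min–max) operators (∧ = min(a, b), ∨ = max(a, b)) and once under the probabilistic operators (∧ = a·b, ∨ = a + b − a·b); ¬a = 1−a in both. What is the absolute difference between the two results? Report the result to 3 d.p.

0.215

Under Zadeh (min–max):
  A3 | A2 = max(a, b) on (0.40, 0.07) = 0.40
  ~A5 = 1 − 0.69 = 0.31
  A5 & ~A5 = min(a, b) on (0.69, 0.31) = 0.31
  (A3 | A2) & (A5 & ~A5) = min(a, b) on (0.40, 0.31) = 0.31
  → value = 0.3100
Under probabilistic:
  A3 | A2 = a + b − a·b on (0.4000, 0.0700) = 0.4420
  ~A5 = 1 − 0.6900 = 0.3100
  A5 & ~A5 = a·b on (0.6900, 0.3100) = 0.2139
  (A3 | A2) & (A5 & ~A5) = a·b on (0.4420, 0.2139) = 0.0945
  → value = 0.0945
|0.3100 − 0.0945| = 0.215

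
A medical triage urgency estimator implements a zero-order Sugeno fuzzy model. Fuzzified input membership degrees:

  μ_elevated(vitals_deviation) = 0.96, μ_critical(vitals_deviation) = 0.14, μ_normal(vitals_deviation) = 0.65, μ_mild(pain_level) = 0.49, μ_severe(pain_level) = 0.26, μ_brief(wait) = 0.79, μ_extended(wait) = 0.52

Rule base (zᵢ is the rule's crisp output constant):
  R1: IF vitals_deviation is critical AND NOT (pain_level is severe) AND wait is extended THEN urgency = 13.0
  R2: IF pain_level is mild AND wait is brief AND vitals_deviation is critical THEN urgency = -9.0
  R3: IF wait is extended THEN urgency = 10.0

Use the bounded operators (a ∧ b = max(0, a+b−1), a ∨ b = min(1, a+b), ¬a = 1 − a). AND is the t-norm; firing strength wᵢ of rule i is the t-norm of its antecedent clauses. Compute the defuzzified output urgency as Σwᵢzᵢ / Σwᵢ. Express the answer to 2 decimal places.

10.00

R1 (z=13.0): critical=0.14, ¬severe=1−0.26=0.74, extended=0.52; AND[max(0, a+b−1)] → w = 0.00
R2 (z=-9.0): mild=0.49, brief=0.79, critical=0.14; AND[max(0, a+b−1)] → w = 0.00
R3 (z=10.0): extended=0.52 → w = 0.52
Weighted average = (0.00·13.0 + 0.00·-9.0 + 0.52·10.0) / (0.00 + 0.00 + 0.52)
  = 5.2000 / 0.5200 = 10.00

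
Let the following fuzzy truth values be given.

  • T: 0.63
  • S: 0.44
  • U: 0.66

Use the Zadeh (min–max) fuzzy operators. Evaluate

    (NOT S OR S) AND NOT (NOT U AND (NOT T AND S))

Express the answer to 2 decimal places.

0.56

NOT S = 1 − 0.44 = 0.56
NOT S OR S = max(a, b) on (0.56, 0.44) = 0.56
NOT U = 1 − 0.66 = 0.34
NOT T = 1 − 0.63 = 0.37
NOT T AND S = min(a, b) on (0.37, 0.44) = 0.37
NOT U AND (NOT T AND S) = min(a, b) on (0.34, 0.37) = 0.34
NOT (NOT U AND (NOT T AND S)) = 1 − 0.34 = 0.66
(NOT S OR S) AND NOT (NOT U AND (NOT T AND S)) = min(a, b) on (0.56, 0.66) = 0.56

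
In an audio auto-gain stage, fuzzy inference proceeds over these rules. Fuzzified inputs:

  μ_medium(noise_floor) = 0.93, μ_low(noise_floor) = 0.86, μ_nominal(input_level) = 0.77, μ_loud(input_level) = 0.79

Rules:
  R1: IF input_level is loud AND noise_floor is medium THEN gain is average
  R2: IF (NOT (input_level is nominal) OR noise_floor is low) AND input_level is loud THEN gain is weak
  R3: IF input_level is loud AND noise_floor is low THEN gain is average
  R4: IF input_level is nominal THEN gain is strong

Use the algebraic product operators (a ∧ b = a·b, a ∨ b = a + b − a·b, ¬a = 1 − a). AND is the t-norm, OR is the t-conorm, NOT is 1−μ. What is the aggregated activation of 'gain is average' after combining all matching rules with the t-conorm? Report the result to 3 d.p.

R1: loud=0.79, medium=0.93; AND[a·b] → w = 0.7347
R2: (¬nominal=1−0.77=0.23 OR low=0.86) = 0.8922; AND[a·b] with loud=0.79 → w = 0.7048
R3: loud=0.79, low=0.86; AND[a·b] → w = 0.6794
R4: nominal=0.77 → w = 0.7700
Rules with consequent 'average': {R1, R3} → strengths 0.7347, 0.6794
Aggregate via t-conorm [a + b − a·b]: 0.9149

0.915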